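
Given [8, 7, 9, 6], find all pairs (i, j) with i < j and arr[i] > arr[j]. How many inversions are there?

Finding inversions in [8, 7, 9, 6]:

(0, 1): arr[0]=8 > arr[1]=7
(0, 3): arr[0]=8 > arr[3]=6
(1, 3): arr[1]=7 > arr[3]=6
(2, 3): arr[2]=9 > arr[3]=6

Total inversions: 4

The array has 4 inversion(s): (0,1), (0,3), (1,3), (2,3). Each pair (i,j) satisfies i < j and arr[i] > arr[j].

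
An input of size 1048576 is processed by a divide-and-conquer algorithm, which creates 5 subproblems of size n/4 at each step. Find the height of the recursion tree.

For divide and conquer with division factor 4:

Problem sizes at each level:
Level 0: 1048576
Level 1: 262144
Level 2: 65536
Level 3: 16384
Level 4: 4096
Level 5: 1024
Level 6: 256
Level 7: 64
Level 8: 16
Level 9: 4
Level 10: 1

The root is level 0 and the size-1 base case is level 10 (the tree spans levels 0 through 10, i.e. 11 levels counting the root), so the depth is the number of divisions: log_4(1048576) = 10

The recursion tree depth is log_4(1048576) = 10. At each level, the problem size is divided by 4, so it takes 10 divisions to reduce to a base case of size 1. The algorithm makes 5 recursive calls at each level.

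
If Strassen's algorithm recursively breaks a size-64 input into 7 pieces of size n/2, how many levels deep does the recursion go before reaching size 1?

For divide and conquer with division factor 2:

Problem sizes at each level:
Level 0: 64
Level 1: 32
Level 2: 16
Level 3: 8
Level 4: 4
Level 5: 2
Level 6: 1

The root is level 0 and the size-1 base case is level 6 (the tree spans levels 0 through 6, i.e. 7 levels counting the root), so the depth is the number of divisions: log_2(64) = 6

The recursion tree depth is log_2(64) = 6. At each level, the problem size is divided by 2, so it takes 6 divisions to reduce to a base case of size 1. The algorithm makes 7 recursive calls at each level.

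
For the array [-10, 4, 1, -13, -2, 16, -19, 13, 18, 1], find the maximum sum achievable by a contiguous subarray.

Using Kadane's algorithm on [-10, 4, 1, -13, -2, 16, -19, 13, 18, 1]:

Scanning through the array:
Position 1 (value 4): max_ending_here = 4, max_so_far = 4
Position 2 (value 1): max_ending_here = 5, max_so_far = 5
Position 3 (value -13): max_ending_here = -8, max_so_far = 5
Position 4 (value -2): max_ending_here = -2, max_so_far = 5
Position 5 (value 16): max_ending_here = 16, max_so_far = 16
Position 6 (value -19): max_ending_here = -3, max_so_far = 16
Position 7 (value 13): max_ending_here = 13, max_so_far = 16
Position 8 (value 18): max_ending_here = 31, max_so_far = 31
Position 9 (value 1): max_ending_here = 32, max_so_far = 32

Maximum subarray: [13, 18, 1]
Maximum sum: 32

The maximum subarray is [13, 18, 1] with sum 32. This subarray runs from index 7 to index 9.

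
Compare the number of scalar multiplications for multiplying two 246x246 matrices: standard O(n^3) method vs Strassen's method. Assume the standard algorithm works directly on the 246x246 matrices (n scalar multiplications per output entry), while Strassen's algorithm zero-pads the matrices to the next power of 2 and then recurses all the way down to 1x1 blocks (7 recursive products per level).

Matrix multiplication for 246x246 matrices:

Strassen's algorithm requires power-of-2 dimensions. Pad 246x246 to 256x256 (next power of 2).

Standard algorithm: 246^3 = 14886936 multiplications
Strassen's algorithm: 7^(log2(256)) = 7^8 = 5764801 multiplications
Savings: 14886936 - 5764801 = 9122135 multiplications

Standard: 14886936 multiplications (246^3). Strassen: 5764801 multiplications (7^8, after padding to 256x256). Strassen reduces 8 recursive multiplications to 7 at each level.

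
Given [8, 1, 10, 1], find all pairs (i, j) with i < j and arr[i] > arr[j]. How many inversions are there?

Finding inversions in [8, 1, 10, 1]:

(0, 1): arr[0]=8 > arr[1]=1
(0, 3): arr[0]=8 > arr[3]=1
(2, 3): arr[2]=10 > arr[3]=1

Total inversions: 3

The array has 3 inversion(s): (0,1), (0,3), (2,3). Each pair (i,j) satisfies i < j and arr[i] > arr[j].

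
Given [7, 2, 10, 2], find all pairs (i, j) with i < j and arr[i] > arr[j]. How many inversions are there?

Finding inversions in [7, 2, 10, 2]:

(0, 1): arr[0]=7 > arr[1]=2
(0, 3): arr[0]=7 > arr[3]=2
(2, 3): arr[2]=10 > arr[3]=2

Total inversions: 3

The array has 3 inversion(s): (0,1), (0,3), (2,3). Each pair (i,j) satisfies i < j and arr[i] > arr[j].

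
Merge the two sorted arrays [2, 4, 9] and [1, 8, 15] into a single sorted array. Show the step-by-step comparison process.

Merging process:

Compare 2 vs 1: take 1 from right. Merged: [1]
Compare 2 vs 8: take 2 from left. Merged: [1, 2]
Compare 4 vs 8: take 4 from left. Merged: [1, 2, 4]
Compare 9 vs 8: take 8 from right. Merged: [1, 2, 4, 8]
Compare 9 vs 15: take 9 from left. Merged: [1, 2, 4, 8, 9]
Append remaining from right: [15]. Merged: [1, 2, 4, 8, 9, 15]

Final merged array: [1, 2, 4, 8, 9, 15]
Total comparisons: 5

The merged array is [1, 2, 4, 8, 9, 15], requiring 5 comparisons. The merge step runs in O(n) time where n is the total number of elements.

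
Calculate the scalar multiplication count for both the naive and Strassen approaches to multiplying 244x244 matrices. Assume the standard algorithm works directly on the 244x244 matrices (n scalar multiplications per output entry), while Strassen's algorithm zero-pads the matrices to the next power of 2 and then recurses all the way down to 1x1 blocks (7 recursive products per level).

Matrix multiplication for 244x244 matrices:

Strassen's algorithm requires power-of-2 dimensions. Pad 244x244 to 256x256 (next power of 2).

Standard algorithm: 244^3 = 14526784 multiplications
Strassen's algorithm: 7^(log2(256)) = 7^8 = 5764801 multiplications
Savings: 14526784 - 5764801 = 8761983 multiplications

Standard: 14526784 multiplications (244^3). Strassen: 5764801 multiplications (7^8, after padding to 256x256). Strassen reduces 8 recursive multiplications to 7 at each level.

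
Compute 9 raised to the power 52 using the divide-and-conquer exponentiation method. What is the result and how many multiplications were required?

Computing 9^52 by squaring (build up from 9^1; each line after the first costs one multiplication):

9^1 = 9
9^2 = (9^1)^2 = 9^2 = 81
9^3 = 9 * 9^2 = 9 * 81 = 729
9^6 = (9^3)^2 = 729^2 = 531441
9^12 = (9^6)^2 = 531441^2 = 282429536481
9^13 = 9 * 9^12 = 9 * 282429536481 = 2541865828329
9^26 = (9^13)^2 = 2541865828329^2 = 6461081889226673298932241
9^52 = (9^26)^2 = 6461081889226673298932241^2 = 41745579179292917813953351511015323088870709282081

Result: 41745579179292917813953351511015323088870709282081
Multiplications needed: 7 (7 lines after 9^1)

9^52 = 41745579179292917813953351511015323088870709282081. Using exponentiation by squaring, this requires 7 multiplications. The key idea: if the exponent is even, square the half-power; if odd, multiply by the base once.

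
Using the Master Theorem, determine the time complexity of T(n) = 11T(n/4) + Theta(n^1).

Master Theorem for T(n) = 11T(n/4) + O(n^1):

a = 11, b = 4, c = 1
log_b(a) = log_4(11) = 1.7297

Case 1: c = 1 < log_4(11) = 1.7297
T(n) = O(n^(log_4 11))

For T(n) = 11T(n/4) + O(n^1): log_4(11) = 1.7297. This is Case 1 of the Master Theorem (c < log_b(a), work dominated by leaves), giving O(n^(log_4 11)).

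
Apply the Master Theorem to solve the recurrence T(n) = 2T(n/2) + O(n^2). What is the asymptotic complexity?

Master Theorem for T(n) = 2T(n/2) + O(n^2):

a = 2, b = 2, c = 2
log_b(a) = log_2(2) = 1.0000

Case 3: c = 2 > log_2(2) = 1.0000
T(n) = O(n^2) = O(n^2)

For T(n) = 2T(n/2) + O(n^2): log_2(2) = 1.0000. This is Case 3 of the Master Theorem (c > log_b(a), work dominated by root), giving O(n^2).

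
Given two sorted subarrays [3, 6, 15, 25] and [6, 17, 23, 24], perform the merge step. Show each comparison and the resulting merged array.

Merging process:

Compare 3 vs 6: take 3 from left. Merged: [3]
Compare 6 vs 6: take 6 from left. Merged: [3, 6]
Compare 15 vs 6: take 6 from right. Merged: [3, 6, 6]
Compare 15 vs 17: take 15 from left. Merged: [3, 6, 6, 15]
Compare 25 vs 17: take 17 from right. Merged: [3, 6, 6, 15, 17]
Compare 25 vs 23: take 23 from right. Merged: [3, 6, 6, 15, 17, 23]
Compare 25 vs 24: take 24 from right. Merged: [3, 6, 6, 15, 17, 23, 24]
Append remaining from left: [25]. Merged: [3, 6, 6, 15, 17, 23, 24, 25]

Final merged array: [3, 6, 6, 15, 17, 23, 24, 25]
Total comparisons: 7

The merged array is [3, 6, 6, 15, 17, 23, 24, 25], requiring 7 comparisons. The merge step runs in O(n) time where n is the total number of elements.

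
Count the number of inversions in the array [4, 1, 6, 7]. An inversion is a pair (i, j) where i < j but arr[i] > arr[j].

Finding inversions in [4, 1, 6, 7]:

(0, 1): arr[0]=4 > arr[1]=1

Total inversions: 1

The array has 1 inversion(s): (0,1). Each pair (i,j) satisfies i < j and arr[i] > arr[j].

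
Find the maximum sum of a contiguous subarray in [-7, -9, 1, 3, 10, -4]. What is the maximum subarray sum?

Using Kadane's algorithm on [-7, -9, 1, 3, 10, -4]:

Scanning through the array:
Position 1 (value -9): max_ending_here = -9, max_so_far = -7
Position 2 (value 1): max_ending_here = 1, max_so_far = 1
Position 3 (value 3): max_ending_here = 4, max_so_far = 4
Position 4 (value 10): max_ending_here = 14, max_so_far = 14
Position 5 (value -4): max_ending_here = 10, max_so_far = 14

Maximum subarray: [1, 3, 10]
Maximum sum: 14

The maximum subarray is [1, 3, 10] with sum 14. This subarray runs from index 2 to index 4.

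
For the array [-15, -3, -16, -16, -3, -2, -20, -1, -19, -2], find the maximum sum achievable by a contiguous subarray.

Using Kadane's algorithm on [-15, -3, -16, -16, -3, -2, -20, -1, -19, -2]:

Scanning through the array:
Position 1 (value -3): max_ending_here = -3, max_so_far = -3
Position 2 (value -16): max_ending_here = -16, max_so_far = -3
Position 3 (value -16): max_ending_here = -16, max_so_far = -3
Position 4 (value -3): max_ending_here = -3, max_so_far = -3
Position 5 (value -2): max_ending_here = -2, max_so_far = -2
Position 6 (value -20): max_ending_here = -20, max_so_far = -2
Position 7 (value -1): max_ending_here = -1, max_so_far = -1
Position 8 (value -19): max_ending_here = -19, max_so_far = -1
Position 9 (value -2): max_ending_here = -2, max_so_far = -1

Maximum subarray: [-1]
Maximum sum: -1

The maximum subarray is [-1] with sum -1. This subarray runs from index 7 to index 7.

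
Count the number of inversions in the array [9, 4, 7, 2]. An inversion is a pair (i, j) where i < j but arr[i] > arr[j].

Finding inversions in [9, 4, 7, 2]:

(0, 1): arr[0]=9 > arr[1]=4
(0, 2): arr[0]=9 > arr[2]=7
(0, 3): arr[0]=9 > arr[3]=2
(1, 3): arr[1]=4 > arr[3]=2
(2, 3): arr[2]=7 > arr[3]=2

Total inversions: 5

The array has 5 inversion(s): (0,1), (0,2), (0,3), (1,3), (2,3). Each pair (i,j) satisfies i < j and arr[i] > arr[j].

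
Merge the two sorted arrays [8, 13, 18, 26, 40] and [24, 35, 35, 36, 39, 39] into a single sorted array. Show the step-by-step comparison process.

Merging process:

Compare 8 vs 24: take 8 from left. Merged: [8]
Compare 13 vs 24: take 13 from left. Merged: [8, 13]
Compare 18 vs 24: take 18 from left. Merged: [8, 13, 18]
Compare 26 vs 24: take 24 from right. Merged: [8, 13, 18, 24]
Compare 26 vs 35: take 26 from left. Merged: [8, 13, 18, 24, 26]
Compare 40 vs 35: take 35 from right. Merged: [8, 13, 18, 24, 26, 35]
Compare 40 vs 35: take 35 from right. Merged: [8, 13, 18, 24, 26, 35, 35]
Compare 40 vs 36: take 36 from right. Merged: [8, 13, 18, 24, 26, 35, 35, 36]
Compare 40 vs 39: take 39 from right. Merged: [8, 13, 18, 24, 26, 35, 35, 36, 39]
Compare 40 vs 39: take 39 from right. Merged: [8, 13, 18, 24, 26, 35, 35, 36, 39, 39]
Append remaining from left: [40]. Merged: [8, 13, 18, 24, 26, 35, 35, 36, 39, 39, 40]

Final merged array: [8, 13, 18, 24, 26, 35, 35, 36, 39, 39, 40]
Total comparisons: 10

The merged array is [8, 13, 18, 24, 26, 35, 35, 36, 39, 39, 40], requiring 10 comparisons. The merge step runs in O(n) time where n is the total number of elements.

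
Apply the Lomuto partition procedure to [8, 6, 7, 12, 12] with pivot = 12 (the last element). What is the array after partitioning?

Lomuto partition with pivot = 12:

Initial array: [8, 6, 7, 12, 12]

arr[0]=8 <= 12: swap with position 0, array becomes [8, 6, 7, 12, 12]
arr[1]=6 <= 12: swap with position 1, array becomes [8, 6, 7, 12, 12]
arr[2]=7 <= 12: swap with position 2, array becomes [8, 6, 7, 12, 12]
arr[3]=12 <= 12: swap with position 3, array becomes [8, 6, 7, 12, 12]

Place pivot at position 4: [8, 6, 7, 12, 12]
Pivot position: 4

After partitioning with pivot 12, the array becomes [8, 6, 7, 12, 12]. The pivot is placed at index 4. All elements to the left of the pivot are <= 12, and all elements to the right are > 12.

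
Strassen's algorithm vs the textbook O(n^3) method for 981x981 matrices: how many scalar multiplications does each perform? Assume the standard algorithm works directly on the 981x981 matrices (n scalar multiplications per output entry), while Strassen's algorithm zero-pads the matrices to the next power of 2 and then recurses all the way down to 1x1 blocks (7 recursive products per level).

Matrix multiplication for 981x981 matrices:

Strassen's algorithm requires power-of-2 dimensions. Pad 981x981 to 1024x1024 (next power of 2).

Standard algorithm: 981^3 = 944076141 multiplications
Strassen's algorithm: 7^(log2(1024)) = 7^10 = 282475249 multiplications
Savings: 944076141 - 282475249 = 661600892 multiplications

Standard: 944076141 multiplications (981^3). Strassen: 282475249 multiplications (7^10, after padding to 1024x1024). Strassen reduces 8 recursive multiplications to 7 at each level.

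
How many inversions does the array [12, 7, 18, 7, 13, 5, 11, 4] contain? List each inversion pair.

Finding inversions in [12, 7, 18, 7, 13, 5, 11, 4]:

(0, 1): arr[0]=12 > arr[1]=7
(0, 3): arr[0]=12 > arr[3]=7
(0, 5): arr[0]=12 > arr[5]=5
(0, 6): arr[0]=12 > arr[6]=11
(0, 7): arr[0]=12 > arr[7]=4
(1, 5): arr[1]=7 > arr[5]=5
(1, 7): arr[1]=7 > arr[7]=4
(2, 3): arr[2]=18 > arr[3]=7
(2, 4): arr[2]=18 > arr[4]=13
(2, 5): arr[2]=18 > arr[5]=5
(2, 6): arr[2]=18 > arr[6]=11
(2, 7): arr[2]=18 > arr[7]=4
(3, 5): arr[3]=7 > arr[5]=5
(3, 7): arr[3]=7 > arr[7]=4
(4, 5): arr[4]=13 > arr[5]=5
(4, 6): arr[4]=13 > arr[6]=11
(4, 7): arr[4]=13 > arr[7]=4
(5, 7): arr[5]=5 > arr[7]=4
(6, 7): arr[6]=11 > arr[7]=4

Total inversions: 19

The array has 19 inversion(s): (0,1), (0,3), (0,5), (0,6), (0,7), (1,5), (1,7), (2,3), (2,4), (2,5), (2,6), (2,7), (3,5), (3,7), (4,5), (4,6), (4,7), (5,7), (6,7). Each pair (i,j) satisfies i < j and arr[i] > arr[j].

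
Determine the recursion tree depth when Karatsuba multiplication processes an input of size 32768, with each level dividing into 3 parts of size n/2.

For divide and conquer with division factor 2:

Problem sizes at each level:
Level 0: 32768
Level 1: 16384
Level 2: 8192
Level 3: 4096
Level 4: 2048
Level 5: 1024
Level 6: 512
Level 7: 256
Level 8: 128
Level 9: 64
Level 10: 32
Level 11: 16
Level 12: 8
Level 13: 4
Level 14: 2
Level 15: 1

The root is level 0 and the size-1 base case is level 15 (the tree spans levels 0 through 15, i.e. 16 levels counting the root), so the depth is the number of divisions: log_2(32768) = 15

The recursion tree depth is log_2(32768) = 15. At each level, the problem size is divided by 2, so it takes 15 divisions to reduce to a base case of size 1. The algorithm makes 3 recursive calls at each level.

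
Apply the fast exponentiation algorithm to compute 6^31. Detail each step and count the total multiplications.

Computing 6^31 by squaring (build up from 6^1; each line after the first costs one multiplication):

6^1 = 6
6^2 = (6^1)^2 = 6^2 = 36
6^3 = 6 * 6^2 = 6 * 36 = 216
6^6 = (6^3)^2 = 216^2 = 46656
6^7 = 6 * 6^6 = 6 * 46656 = 279936
6^14 = (6^7)^2 = 279936^2 = 78364164096
6^15 = 6 * 6^14 = 6 * 78364164096 = 470184984576
6^30 = (6^15)^2 = 470184984576^2 = 221073919720733357899776
6^31 = 6 * 6^30 = 6 * 221073919720733357899776 = 1326443518324400147398656

Result: 1326443518324400147398656
Multiplications needed: 8 (8 lines after 6^1)

6^31 = 1326443518324400147398656. Using exponentiation by squaring, this requires 8 multiplications. The key idea: if the exponent is even, square the half-power; if odd, multiply by the base once.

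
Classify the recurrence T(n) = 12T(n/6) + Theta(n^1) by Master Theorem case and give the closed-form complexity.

Master Theorem for T(n) = 12T(n/6) + O(n^1):

a = 12, b = 6, c = 1
log_b(a) = log_6(12) = 1.3869

Case 1: c = 1 < log_6(12) = 1.3869
T(n) = O(n^(log_6 12))

For T(n) = 12T(n/6) + O(n^1): log_6(12) = 1.3869. This is Case 1 of the Master Theorem (c < log_b(a), work dominated by leaves), giving O(n^(log_6 12)).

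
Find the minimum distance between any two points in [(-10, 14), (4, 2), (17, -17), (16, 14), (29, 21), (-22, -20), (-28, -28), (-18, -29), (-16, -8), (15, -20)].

Computing all pairwise distances among 10 points:

d((-10, 14), (4, 2)) = 18.4391
d((-10, 14), (17, -17)) = 41.1096
d((-10, 14), (16, 14)) = 26.0
d((-10, 14), (29, 21)) = 39.6232
d((-10, 14), (-22, -20)) = 36.0555
d((-10, 14), (-28, -28)) = 45.6946
d((-10, 14), (-18, -29)) = 43.7379
d((-10, 14), (-16, -8)) = 22.8035
d((-10, 14), (15, -20)) = 42.2019
d((4, 2), (17, -17)) = 23.0217
d((4, 2), (16, 14)) = 16.9706
d((4, 2), (29, 21)) = 31.4006
d((4, 2), (-22, -20)) = 34.0588
d((4, 2), (-28, -28)) = 43.8634
d((4, 2), (-18, -29)) = 38.0132
d((4, 2), (-16, -8)) = 22.3607
d((4, 2), (15, -20)) = 24.5967
d((17, -17), (16, 14)) = 31.0161
d((17, -17), (29, 21)) = 39.8497
d((17, -17), (-22, -20)) = 39.1152
d((17, -17), (-28, -28)) = 46.3249
d((17, -17), (-18, -29)) = 37.0
d((17, -17), (-16, -8)) = 34.2053
d((17, -17), (15, -20)) = 3.6056 <-- minimum
d((16, 14), (29, 21)) = 14.7648
d((16, 14), (-22, -20)) = 50.9902
d((16, 14), (-28, -28)) = 60.8276
d((16, 14), (-18, -29)) = 54.8179
d((16, 14), (-16, -8)) = 38.833
d((16, 14), (15, -20)) = 34.0147
d((29, 21), (-22, -20)) = 65.437
d((29, 21), (-28, -28)) = 75.1665
d((29, 21), (-18, -29)) = 68.6222
d((29, 21), (-16, -8)) = 53.535
d((29, 21), (15, -20)) = 43.3244
d((-22, -20), (-28, -28)) = 10.0
d((-22, -20), (-18, -29)) = 9.8489
d((-22, -20), (-16, -8)) = 13.4164
d((-22, -20), (15, -20)) = 37.0
d((-28, -28), (-18, -29)) = 10.0499
d((-28, -28), (-16, -8)) = 23.3238
d((-28, -28), (15, -20)) = 43.7379
d((-18, -29), (-16, -8)) = 21.095
d((-18, -29), (15, -20)) = 34.2053
d((-16, -8), (15, -20)) = 33.2415

Closest pair: (17, -17) and (15, -20) with distance 3.6056

The closest pair is (17, -17) and (15, -20) with Euclidean distance 3.6056. For 10 points, brute-force pairwise comparison is shown above. For large n, the divide-and-conquer algorithm (sort by x, recurse on halves, check the dividing strip) achieves O(n log n).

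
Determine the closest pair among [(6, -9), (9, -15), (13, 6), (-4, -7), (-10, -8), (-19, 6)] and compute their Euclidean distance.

Computing all pairwise distances among 6 points:

d((6, -9), (9, -15)) = 6.7082
d((6, -9), (13, 6)) = 16.5529
d((6, -9), (-4, -7)) = 10.198
d((6, -9), (-10, -8)) = 16.0312
d((6, -9), (-19, 6)) = 29.1548
d((9, -15), (13, 6)) = 21.3776
d((9, -15), (-4, -7)) = 15.2643
d((9, -15), (-10, -8)) = 20.2485
d((9, -15), (-19, 6)) = 35.0
d((13, 6), (-4, -7)) = 21.4009
d((13, 6), (-10, -8)) = 26.9258
d((13, 6), (-19, 6)) = 32.0
d((-4, -7), (-10, -8)) = 6.0828 <-- minimum
d((-4, -7), (-19, 6)) = 19.8494
d((-10, -8), (-19, 6)) = 16.6433

Closest pair: (-4, -7) and (-10, -8) with distance 6.0828

The closest pair is (-4, -7) and (-10, -8) with Euclidean distance 6.0828. For 6 points, brute-force pairwise comparison is shown above. For large n, the divide-and-conquer algorithm (sort by x, recurse on halves, check the dividing strip) achieves O(n log n).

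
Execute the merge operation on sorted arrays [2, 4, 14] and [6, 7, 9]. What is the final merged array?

Merging process:

Compare 2 vs 6: take 2 from left. Merged: [2]
Compare 4 vs 6: take 4 from left. Merged: [2, 4]
Compare 14 vs 6: take 6 from right. Merged: [2, 4, 6]
Compare 14 vs 7: take 7 from right. Merged: [2, 4, 6, 7]
Compare 14 vs 9: take 9 from right. Merged: [2, 4, 6, 7, 9]
Append remaining from left: [14]. Merged: [2, 4, 6, 7, 9, 14]

Final merged array: [2, 4, 6, 7, 9, 14]
Total comparisons: 5

The merged array is [2, 4, 6, 7, 9, 14], requiring 5 comparisons. The merge step runs in O(n) time where n is the total number of elements.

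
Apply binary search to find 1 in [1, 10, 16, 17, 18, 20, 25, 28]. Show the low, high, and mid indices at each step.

Binary search for 1 in [1, 10, 16, 17, 18, 20, 25, 28]:

lo=0, hi=7, mid=3, arr[mid]=17 -> 17 > 1, search left half
lo=0, hi=2, mid=1, arr[mid]=10 -> 10 > 1, search left half
lo=0, hi=0, mid=0, arr[mid]=1 -> Found target at index 0!

Binary search finds 1 at index 0 after 3 comparisons. The search repeatedly halves the search space by comparing with the middle element.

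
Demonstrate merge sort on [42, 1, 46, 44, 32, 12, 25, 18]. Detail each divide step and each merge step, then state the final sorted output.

Merge sort trace:

Split: [42, 1, 46, 44, 32, 12, 25, 18] -> [42, 1, 46, 44] and [32, 12, 25, 18]
  Split: [42, 1, 46, 44] -> [42, 1] and [46, 44]
    Split: [42, 1] -> [42] and [1]
    Merge: [42] + [1] -> [1, 42]
    Split: [46, 44] -> [46] and [44]
    Merge: [46] + [44] -> [44, 46]
  Merge: [1, 42] + [44, 46] -> [1, 42, 44, 46]
  Split: [32, 12, 25, 18] -> [32, 12] and [25, 18]
    Split: [32, 12] -> [32] and [12]
    Merge: [32] + [12] -> [12, 32]
    Split: [25, 18] -> [25] and [18]
    Merge: [25] + [18] -> [18, 25]
  Merge: [12, 32] + [18, 25] -> [12, 18, 25, 32]
Merge: [1, 42, 44, 46] + [12, 18, 25, 32] -> [1, 12, 18, 25, 32, 42, 44, 46]

Final sorted array: [1, 12, 18, 25, 32, 42, 44, 46]

The merge sort proceeds by recursively splitting the array and merging sorted halves.
After all merges, the sorted array is [1, 12, 18, 25, 32, 42, 44, 46].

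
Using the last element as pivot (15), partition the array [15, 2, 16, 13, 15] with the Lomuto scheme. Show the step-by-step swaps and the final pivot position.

Lomuto partition with pivot = 15:

Initial array: [15, 2, 16, 13, 15]

arr[0]=15 <= 15: swap with position 0, array becomes [15, 2, 16, 13, 15]
arr[1]=2 <= 15: swap with position 1, array becomes [15, 2, 16, 13, 15]
arr[2]=16 > 15: no swap
arr[3]=13 <= 15: swap with position 2, array becomes [15, 2, 13, 16, 15]

Place pivot at position 3: [15, 2, 13, 15, 16]
Pivot position: 3

After partitioning with pivot 15, the array becomes [15, 2, 13, 15, 16]. The pivot is placed at index 3. All elements to the left of the pivot are <= 15, and all elements to the right are > 15.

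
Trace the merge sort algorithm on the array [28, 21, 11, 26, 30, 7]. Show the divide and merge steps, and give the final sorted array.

Merge sort trace:

Split: [28, 21, 11, 26, 30, 7] -> [28, 21, 11] and [26, 30, 7]
  Split: [28, 21, 11] -> [28] and [21, 11]
    Split: [21, 11] -> [21] and [11]
    Merge: [21] + [11] -> [11, 21]
  Merge: [28] + [11, 21] -> [11, 21, 28]
  Split: [26, 30, 7] -> [26] and [30, 7]
    Split: [30, 7] -> [30] and [7]
    Merge: [30] + [7] -> [7, 30]
  Merge: [26] + [7, 30] -> [7, 26, 30]
Merge: [11, 21, 28] + [7, 26, 30] -> [7, 11, 21, 26, 28, 30]

Final sorted array: [7, 11, 21, 26, 28, 30]

The merge sort proceeds by recursively splitting the array and merging sorted halves.
After all merges, the sorted array is [7, 11, 21, 26, 28, 30].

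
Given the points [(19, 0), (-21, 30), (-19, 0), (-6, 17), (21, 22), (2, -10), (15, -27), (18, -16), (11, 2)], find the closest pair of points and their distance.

Computing all pairwise distances among 9 points:

d((19, 0), (-21, 30)) = 50.0
d((19, 0), (-19, 0)) = 38.0
d((19, 0), (-6, 17)) = 30.2324
d((19, 0), (21, 22)) = 22.0907
d((19, 0), (2, -10)) = 19.7231
d((19, 0), (15, -27)) = 27.2947
d((19, 0), (18, -16)) = 16.0312
d((19, 0), (11, 2)) = 8.2462 <-- minimum
d((-21, 30), (-19, 0)) = 30.0666
d((-21, 30), (-6, 17)) = 19.8494
d((-21, 30), (21, 22)) = 42.7551
d((-21, 30), (2, -10)) = 46.1411
d((-21, 30), (15, -27)) = 67.4166
d((-21, 30), (18, -16)) = 60.3075
d((-21, 30), (11, 2)) = 42.5206
d((-19, 0), (-6, 17)) = 21.4009
d((-19, 0), (21, 22)) = 45.6508
d((-19, 0), (2, -10)) = 23.2594
d((-19, 0), (15, -27)) = 43.4166
d((-19, 0), (18, -16)) = 40.3113
d((-19, 0), (11, 2)) = 30.0666
d((-6, 17), (21, 22)) = 27.4591
d((-6, 17), (2, -10)) = 28.1603
d((-6, 17), (15, -27)) = 48.7545
d((-6, 17), (18, -16)) = 40.8044
d((-6, 17), (11, 2)) = 22.6716
d((21, 22), (2, -10)) = 37.2156
d((21, 22), (15, -27)) = 49.366
d((21, 22), (18, -16)) = 38.1182
d((21, 22), (11, 2)) = 22.3607
d((2, -10), (15, -27)) = 21.4009
d((2, -10), (18, -16)) = 17.088
d((2, -10), (11, 2)) = 15.0
d((15, -27), (18, -16)) = 11.4018
d((15, -27), (11, 2)) = 29.2746
d((18, -16), (11, 2)) = 19.3132

Closest pair: (19, 0) and (11, 2) with distance 8.2462

The closest pair is (19, 0) and (11, 2) with Euclidean distance 8.2462. For 9 points, brute-force pairwise comparison is shown above. For large n, the divide-and-conquer algorithm (sort by x, recurse on halves, check the dividing strip) achieves O(n log n).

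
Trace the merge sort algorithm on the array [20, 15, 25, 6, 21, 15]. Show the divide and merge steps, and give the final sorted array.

Merge sort trace:

Split: [20, 15, 25, 6, 21, 15] -> [20, 15, 25] and [6, 21, 15]
  Split: [20, 15, 25] -> [20] and [15, 25]
    Split: [15, 25] -> [15] and [25]
    Merge: [15] + [25] -> [15, 25]
  Merge: [20] + [15, 25] -> [15, 20, 25]
  Split: [6, 21, 15] -> [6] and [21, 15]
    Split: [21, 15] -> [21] and [15]
    Merge: [21] + [15] -> [15, 21]
  Merge: [6] + [15, 21] -> [6, 15, 21]
Merge: [15, 20, 25] + [6, 15, 21] -> [6, 15, 15, 20, 21, 25]

Final sorted array: [6, 15, 15, 20, 21, 25]

The merge sort proceeds by recursively splitting the array and merging sorted halves.
After all merges, the sorted array is [6, 15, 15, 20, 21, 25].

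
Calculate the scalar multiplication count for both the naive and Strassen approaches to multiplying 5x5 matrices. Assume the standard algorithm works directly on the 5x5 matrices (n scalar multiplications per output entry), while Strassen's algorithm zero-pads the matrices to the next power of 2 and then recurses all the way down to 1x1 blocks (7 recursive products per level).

Matrix multiplication for 5x5 matrices:

Strassen's algorithm requires power-of-2 dimensions. Pad 5x5 to 8x8 (next power of 2).

Standard algorithm: 5^3 = 125 multiplications
Strassen's algorithm: 7^(log2(8)) = 7^3 = 343 multiplications
Difference: 125 - 343 = -218 (Strassen uses MORE here due to padding overhead — for small or just-over-power-of-2 n, padding can outweigh the per-level savings)

Standard: 125 multiplications (5^3). Strassen: 343 multiplications (7^3, after padding to 8x8). Strassen reduces 8 recursive multiplications to 7 at each level.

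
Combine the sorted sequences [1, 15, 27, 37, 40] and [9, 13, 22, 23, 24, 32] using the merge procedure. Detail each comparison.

Merging process:

Compare 1 vs 9: take 1 from left. Merged: [1]
Compare 15 vs 9: take 9 from right. Merged: [1, 9]
Compare 15 vs 13: take 13 from right. Merged: [1, 9, 13]
Compare 15 vs 22: take 15 from left. Merged: [1, 9, 13, 15]
Compare 27 vs 22: take 22 from right. Merged: [1, 9, 13, 15, 22]
Compare 27 vs 23: take 23 from right. Merged: [1, 9, 13, 15, 22, 23]
Compare 27 vs 24: take 24 from right. Merged: [1, 9, 13, 15, 22, 23, 24]
Compare 27 vs 32: take 27 from left. Merged: [1, 9, 13, 15, 22, 23, 24, 27]
Compare 37 vs 32: take 32 from right. Merged: [1, 9, 13, 15, 22, 23, 24, 27, 32]
Append remaining from left: [37, 40]. Merged: [1, 9, 13, 15, 22, 23, 24, 27, 32, 37, 40]

Final merged array: [1, 9, 13, 15, 22, 23, 24, 27, 32, 37, 40]
Total comparisons: 9

The merged array is [1, 9, 13, 15, 22, 23, 24, 27, 32, 37, 40], requiring 9 comparisons. The merge step runs in O(n) time where n is the total number of elements.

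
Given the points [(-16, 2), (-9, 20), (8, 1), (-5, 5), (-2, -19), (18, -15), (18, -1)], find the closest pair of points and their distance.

Computing all pairwise distances among 7 points:

d((-16, 2), (-9, 20)) = 19.3132
d((-16, 2), (8, 1)) = 24.0208
d((-16, 2), (-5, 5)) = 11.4018
d((-16, 2), (-2, -19)) = 25.2389
d((-16, 2), (18, -15)) = 38.0132
d((-16, 2), (18, -1)) = 34.1321
d((-9, 20), (8, 1)) = 25.4951
d((-9, 20), (-5, 5)) = 15.5242
d((-9, 20), (-2, -19)) = 39.6232
d((-9, 20), (18, -15)) = 44.2041
d((-9, 20), (18, -1)) = 34.2053
d((8, 1), (-5, 5)) = 13.6015
d((8, 1), (-2, -19)) = 22.3607
d((8, 1), (18, -15)) = 18.868
d((8, 1), (18, -1)) = 10.198 <-- minimum
d((-5, 5), (-2, -19)) = 24.1868
d((-5, 5), (18, -15)) = 30.4795
d((-5, 5), (18, -1)) = 23.7697
d((-2, -19), (18, -15)) = 20.3961
d((-2, -19), (18, -1)) = 26.9072
d((18, -15), (18, -1)) = 14.0

Closest pair: (8, 1) and (18, -1) with distance 10.198

The closest pair is (8, 1) and (18, -1) with Euclidean distance 10.198. For 7 points, brute-force pairwise comparison is shown above. For large n, the divide-and-conquer algorithm (sort by x, recurse on halves, check the dividing strip) achieves O(n log n).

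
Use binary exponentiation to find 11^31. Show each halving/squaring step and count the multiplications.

Computing 11^31 by squaring (build up from 11^1; each line after the first costs one multiplication):

11^1 = 11
11^2 = (11^1)^2 = 11^2 = 121
11^3 = 11 * 11^2 = 11 * 121 = 1331
11^6 = (11^3)^2 = 1331^2 = 1771561
11^7 = 11 * 11^6 = 11 * 1771561 = 19487171
11^14 = (11^7)^2 = 19487171^2 = 379749833583241
11^15 = 11 * 11^14 = 11 * 379749833583241 = 4177248169415651
11^30 = (11^15)^2 = 4177248169415651^2 = 17449402268886407318558803753801
11^31 = 11 * 11^30 = 11 * 17449402268886407318558803753801 = 191943424957750480504146841291811

Result: 191943424957750480504146841291811
Multiplications needed: 8 (8 lines after 11^1)

11^31 = 191943424957750480504146841291811. Using exponentiation by squaring, this requires 8 multiplications. The key idea: if the exponent is even, square the half-power; if odd, multiply by the base once.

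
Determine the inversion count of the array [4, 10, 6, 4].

Finding inversions in [4, 10, 6, 4]:

(1, 2): arr[1]=10 > arr[2]=6
(1, 3): arr[1]=10 > arr[3]=4
(2, 3): arr[2]=6 > arr[3]=4

Total inversions: 3

The array has 3 inversion(s): (1,2), (1,3), (2,3). Each pair (i,j) satisfies i < j and arr[i] > arr[j].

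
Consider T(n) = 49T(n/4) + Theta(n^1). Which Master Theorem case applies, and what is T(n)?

Master Theorem for T(n) = 49T(n/4) + O(n^1):

a = 49, b = 4, c = 1
log_b(a) = log_4(49) = 2.8074

Case 1: c = 1 < log_4(49) = 2.8074
T(n) = O(n^(log_4 49))

For T(n) = 49T(n/4) + O(n^1): log_4(49) = 2.8074. This is Case 1 of the Master Theorem (c < log_b(a), work dominated by leaves), giving O(n^(log_4 49)).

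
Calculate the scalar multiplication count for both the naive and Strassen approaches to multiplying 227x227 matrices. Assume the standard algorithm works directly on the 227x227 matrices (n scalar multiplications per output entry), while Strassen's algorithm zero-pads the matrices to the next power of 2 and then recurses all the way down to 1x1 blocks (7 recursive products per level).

Matrix multiplication for 227x227 matrices:

Strassen's algorithm requires power-of-2 dimensions. Pad 227x227 to 256x256 (next power of 2).

Standard algorithm: 227^3 = 11697083 multiplications
Strassen's algorithm: 7^(log2(256)) = 7^8 = 5764801 multiplications
Savings: 11697083 - 5764801 = 5932282 multiplications

Standard: 11697083 multiplications (227^3). Strassen: 5764801 multiplications (7^8, after padding to 256x256). Strassen reduces 8 recursive multiplications to 7 at each level.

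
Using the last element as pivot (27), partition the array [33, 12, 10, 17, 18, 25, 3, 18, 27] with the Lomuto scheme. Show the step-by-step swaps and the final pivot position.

Lomuto partition with pivot = 27:

Initial array: [33, 12, 10, 17, 18, 25, 3, 18, 27]

arr[0]=33 > 27: no swap
arr[1]=12 <= 27: swap with position 0, array becomes [12, 33, 10, 17, 18, 25, 3, 18, 27]
arr[2]=10 <= 27: swap with position 1, array becomes [12, 10, 33, 17, 18, 25, 3, 18, 27]
arr[3]=17 <= 27: swap with position 2, array becomes [12, 10, 17, 33, 18, 25, 3, 18, 27]
arr[4]=18 <= 27: swap with position 3, array becomes [12, 10, 17, 18, 33, 25, 3, 18, 27]
arr[5]=25 <= 27: swap with position 4, array becomes [12, 10, 17, 18, 25, 33, 3, 18, 27]
arr[6]=3 <= 27: swap with position 5, array becomes [12, 10, 17, 18, 25, 3, 33, 18, 27]
arr[7]=18 <= 27: swap with position 6, array becomes [12, 10, 17, 18, 25, 3, 18, 33, 27]

Place pivot at position 7: [12, 10, 17, 18, 25, 3, 18, 27, 33]
Pivot position: 7

After partitioning with pivot 27, the array becomes [12, 10, 17, 18, 25, 3, 18, 27, 33]. The pivot is placed at index 7. All elements to the left of the pivot are <= 27, and all elements to the right are > 27.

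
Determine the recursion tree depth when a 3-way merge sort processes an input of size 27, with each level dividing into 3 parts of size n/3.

For divide and conquer with division factor 3:

Problem sizes at each level:
Level 0: 27
Level 1: 9
Level 2: 3
Level 3: 1

The root is level 0 and the size-1 base case is level 3 (the tree spans levels 0 through 3, i.e. 4 levels counting the root), so the depth is the number of divisions: log_3(27) = 3

The recursion tree depth is log_3(27) = 3. At each level, the problem size is divided by 3, so it takes 3 divisions to reduce to a base case of size 1. The algorithm makes 3 recursive calls at each level.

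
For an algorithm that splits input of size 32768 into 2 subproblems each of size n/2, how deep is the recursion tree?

For divide and conquer with division factor 2:

Problem sizes at each level:
Level 0: 32768
Level 1: 16384
Level 2: 8192
Level 3: 4096
Level 4: 2048
Level 5: 1024
Level 6: 512
Level 7: 256
Level 8: 128
Level 9: 64
Level 10: 32
Level 11: 16
Level 12: 8
Level 13: 4
Level 14: 2
Level 15: 1

The root is level 0 and the size-1 base case is level 15 (the tree spans levels 0 through 15, i.e. 16 levels counting the root), so the depth is the number of divisions: log_2(32768) = 15

The recursion tree depth is log_2(32768) = 15. At each level, the problem size is divided by 2, so it takes 15 divisions to reduce to a base case of size 1. The algorithm makes 2 recursive calls at each level.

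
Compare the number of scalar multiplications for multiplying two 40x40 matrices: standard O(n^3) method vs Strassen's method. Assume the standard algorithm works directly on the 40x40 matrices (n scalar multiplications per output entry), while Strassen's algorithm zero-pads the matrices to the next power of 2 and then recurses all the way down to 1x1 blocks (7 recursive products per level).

Matrix multiplication for 40x40 matrices:

Strassen's algorithm requires power-of-2 dimensions. Pad 40x40 to 64x64 (next power of 2).

Standard algorithm: 40^3 = 64000 multiplications
Strassen's algorithm: 7^(log2(64)) = 7^6 = 117649 multiplications
Difference: 64000 - 117649 = -53649 (Strassen uses MORE here due to padding overhead — for small or just-over-power-of-2 n, padding can outweigh the per-level savings)

Standard: 64000 multiplications (40^3). Strassen: 117649 multiplications (7^6, after padding to 64x64). Strassen reduces 8 recursive multiplications to 7 at each level.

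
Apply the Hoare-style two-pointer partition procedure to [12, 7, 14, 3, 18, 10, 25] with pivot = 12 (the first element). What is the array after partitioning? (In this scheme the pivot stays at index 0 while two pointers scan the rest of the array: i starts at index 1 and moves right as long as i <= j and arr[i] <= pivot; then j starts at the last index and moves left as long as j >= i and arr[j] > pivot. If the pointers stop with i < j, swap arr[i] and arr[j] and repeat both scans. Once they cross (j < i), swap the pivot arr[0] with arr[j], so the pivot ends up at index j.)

Hoare-style two-pointer partition with pivot = 12:

Initial array: [12, 7, 14, 3, 18, 10, 25]

Pointers start at i = 1, j = 6.
i stops at index 2 (arr[2]=14 > 12), j stops at index 5 (arr[5]=10 <= 12): swap arr[2] and arr[5], array becomes [12, 7, 10, 3, 18, 14, 25]
i ends at 4, j ends at 3: the pointers have crossed (j < i), so scanning stops.

Swap pivot arr[0] with arr[3] to place pivot at position 3: [3, 7, 10, 12, 18, 14, 25]
Pivot position: 3

After partitioning with pivot 12, the array becomes [3, 7, 10, 12, 18, 14, 25]. The pivot is placed at index 3. All elements to the left of the pivot are <= 12, and all elements to the right are > 12.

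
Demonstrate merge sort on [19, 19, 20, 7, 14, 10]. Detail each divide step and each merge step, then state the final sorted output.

Merge sort trace:

Split: [19, 19, 20, 7, 14, 10] -> [19, 19, 20] and [7, 14, 10]
  Split: [19, 19, 20] -> [19] and [19, 20]
    Split: [19, 20] -> [19] and [20]
    Merge: [19] + [20] -> [19, 20]
  Merge: [19] + [19, 20] -> [19, 19, 20]
  Split: [7, 14, 10] -> [7] and [14, 10]
    Split: [14, 10] -> [14] and [10]
    Merge: [14] + [10] -> [10, 14]
  Merge: [7] + [10, 14] -> [7, 10, 14]
Merge: [19, 19, 20] + [7, 10, 14] -> [7, 10, 14, 19, 19, 20]

Final sorted array: [7, 10, 14, 19, 19, 20]

The merge sort proceeds by recursively splitting the array and merging sorted halves.
After all merges, the sorted array is [7, 10, 14, 19, 19, 20].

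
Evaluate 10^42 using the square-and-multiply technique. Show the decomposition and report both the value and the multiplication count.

Computing 10^42 by squaring (build up from 10^1; each line after the first costs one multiplication):

10^1 = 10
10^2 = (10^1)^2 = 10^2 = 100
10^4 = (10^2)^2 = 100^2 = 10000
10^5 = 10 * 10^4 = 10 * 10000 = 100000
10^10 = (10^5)^2 = 100000^2 = 10000000000
10^20 = (10^10)^2 = 10000000000^2 = 100000000000000000000
10^21 = 10 * 10^20 = 10 * 100000000000000000000 = 1000000000000000000000
10^42 = (10^21)^2 = 1000000000000000000000^2 = 1000000000000000000000000000000000000000000

Result: 1000000000000000000000000000000000000000000
Multiplications needed: 7 (7 lines after 10^1)

10^42 = 1000000000000000000000000000000000000000000. Using exponentiation by squaring, this requires 7 multiplications. The key idea: if the exponent is even, square the half-power; if odd, multiply by the base once.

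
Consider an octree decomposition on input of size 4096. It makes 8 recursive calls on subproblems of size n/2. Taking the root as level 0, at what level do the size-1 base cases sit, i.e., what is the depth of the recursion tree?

For divide and conquer with division factor 2:

Problem sizes at each level:
Level 0: 4096
Level 1: 2048
Level 2: 1024
Level 3: 512
Level 4: 256
Level 5: 128
Level 6: 64
Level 7: 32
Level 8: 16
Level 9: 8
Level 10: 4
Level 11: 2
Level 12: 1

The root is level 0 and the size-1 base case is level 12 (the tree spans levels 0 through 12, i.e. 13 levels counting the root), so the depth is the number of divisions: log_2(4096) = 12

The recursion tree depth is log_2(4096) = 12. At each level, the problem size is divided by 2, so it takes 12 divisions to reduce to a base case of size 1. The algorithm makes 8 recursive calls at each level.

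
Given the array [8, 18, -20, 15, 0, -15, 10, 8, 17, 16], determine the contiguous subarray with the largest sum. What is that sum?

Using Kadane's algorithm on [8, 18, -20, 15, 0, -15, 10, 8, 17, 16]:

Scanning through the array:
Position 1 (value 18): max_ending_here = 26, max_so_far = 26
Position 2 (value -20): max_ending_here = 6, max_so_far = 26
Position 3 (value 15): max_ending_here = 21, max_so_far = 26
Position 4 (value 0): max_ending_here = 21, max_so_far = 26
Position 5 (value -15): max_ending_here = 6, max_so_far = 26
Position 6 (value 10): max_ending_here = 16, max_so_far = 26
Position 7 (value 8): max_ending_here = 24, max_so_far = 26
Position 8 (value 17): max_ending_here = 41, max_so_far = 41
Position 9 (value 16): max_ending_here = 57, max_so_far = 57

Maximum subarray: [8, 18, -20, 15, 0, -15, 10, 8, 17, 16]
Maximum sum: 57

The maximum subarray is [8, 18, -20, 15, 0, -15, 10, 8, 17, 16] with sum 57. This subarray runs from index 0 to index 9.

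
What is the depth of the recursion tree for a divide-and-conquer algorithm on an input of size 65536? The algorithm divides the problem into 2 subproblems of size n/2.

For divide and conquer with division factor 2:

Problem sizes at each level:
Level 0: 65536
Level 1: 32768
Level 2: 16384
Level 3: 8192
Level 4: 4096
Level 5: 2048
Level 6: 1024
Level 7: 512
Level 8: 256
Level 9: 128
Level 10: 64
Level 11: 32
Level 12: 16
Level 13: 8
Level 14: 4
Level 15: 2
Level 16: 1

The root is level 0 and the size-1 base case is level 16 (the tree spans levels 0 through 16, i.e. 17 levels counting the root), so the depth is the number of divisions: log_2(65536) = 16

The recursion tree depth is log_2(65536) = 16. At each level, the problem size is divided by 2, so it takes 16 divisions to reduce to a base case of size 1. The algorithm makes 2 recursive calls at each level.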